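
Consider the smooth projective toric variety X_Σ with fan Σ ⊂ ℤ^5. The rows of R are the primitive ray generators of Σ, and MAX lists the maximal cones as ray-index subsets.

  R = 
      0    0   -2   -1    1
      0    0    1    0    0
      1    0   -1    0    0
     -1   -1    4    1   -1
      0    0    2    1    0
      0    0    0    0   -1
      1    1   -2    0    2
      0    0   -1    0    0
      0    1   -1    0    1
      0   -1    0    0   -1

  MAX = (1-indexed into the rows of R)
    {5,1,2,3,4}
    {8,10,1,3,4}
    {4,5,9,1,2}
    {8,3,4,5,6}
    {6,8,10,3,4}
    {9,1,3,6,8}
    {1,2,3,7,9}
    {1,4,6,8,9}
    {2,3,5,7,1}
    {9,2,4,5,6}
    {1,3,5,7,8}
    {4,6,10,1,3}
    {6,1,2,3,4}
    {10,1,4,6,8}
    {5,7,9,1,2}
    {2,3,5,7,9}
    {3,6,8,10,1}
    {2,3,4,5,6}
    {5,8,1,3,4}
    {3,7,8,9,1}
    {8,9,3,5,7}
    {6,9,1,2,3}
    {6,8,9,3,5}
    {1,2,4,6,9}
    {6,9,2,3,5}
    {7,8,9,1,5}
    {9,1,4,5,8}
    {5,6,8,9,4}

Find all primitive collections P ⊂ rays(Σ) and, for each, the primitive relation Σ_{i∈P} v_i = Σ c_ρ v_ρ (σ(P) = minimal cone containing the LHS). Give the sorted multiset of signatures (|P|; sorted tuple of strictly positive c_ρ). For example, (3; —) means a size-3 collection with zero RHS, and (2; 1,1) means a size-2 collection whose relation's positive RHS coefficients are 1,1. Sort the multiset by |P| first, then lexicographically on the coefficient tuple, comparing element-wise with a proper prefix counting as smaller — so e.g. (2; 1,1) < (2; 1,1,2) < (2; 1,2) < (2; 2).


Minimal non-faces — 11 found among 10 rays, 28 max cones:

  • {2,8}:  v_{2} + v_{8} = 0 ; sig = (2; —)
  • {9,10}:  v_{9} + v_{10} = v_{8} ; sig = (2; 1)
  • {6,7}:  v_{6} + v_{7} = v_{3} + v_{9} ; sig = (2; 1,1)
  • {5,10}:  v_{5} + v_{10} = v_{3} + v_{4} + v_{8} ; sig = (2; 1,1,1)
  • {2,10}:  v_{2} + v_{10} = v_{1} + v_{3} + v_{4} + v_{6} ; sig = (2; 1,1,1,1)
  • {7,10}:  v_{7} + v_{10} = v_{1} + v_{3} + v_{5} + v_{8} ; sig = (2; 1,1,1,1)
  • {4,7}:  v_{4} + v_{7} = v_{1} + 2·v_{5} ; sig = (2; 1,2)
  • {1,5,6}:  v_{1} + v_{5} + v_{6} = 0 ; sig = (3; —)
  • {3,4,9}:  v_{3} + v_{4} + v_{9} = v_{5} ; sig = (3; 1)
  • {1,3,5,9}:  v_{1} + v_{3} + v_{5} + v_{9} = v_{7} ; sig = (4; 1)
  • {1,3,4,6,8}:  v_{1} + v_{3} + v_{4} + v_{6} + v_{8} = v_{10} ; sig = (5; 1)

Hence PRS(X_Σ) =
{ (2; —),  (2; 1),  (2; 1,1),  (2; 1,1,1),  (2; 1,1,1,1) ×2,  (2; 1,2),  (3; —),  (3; 1),  (4; 1),  (5; 1) }


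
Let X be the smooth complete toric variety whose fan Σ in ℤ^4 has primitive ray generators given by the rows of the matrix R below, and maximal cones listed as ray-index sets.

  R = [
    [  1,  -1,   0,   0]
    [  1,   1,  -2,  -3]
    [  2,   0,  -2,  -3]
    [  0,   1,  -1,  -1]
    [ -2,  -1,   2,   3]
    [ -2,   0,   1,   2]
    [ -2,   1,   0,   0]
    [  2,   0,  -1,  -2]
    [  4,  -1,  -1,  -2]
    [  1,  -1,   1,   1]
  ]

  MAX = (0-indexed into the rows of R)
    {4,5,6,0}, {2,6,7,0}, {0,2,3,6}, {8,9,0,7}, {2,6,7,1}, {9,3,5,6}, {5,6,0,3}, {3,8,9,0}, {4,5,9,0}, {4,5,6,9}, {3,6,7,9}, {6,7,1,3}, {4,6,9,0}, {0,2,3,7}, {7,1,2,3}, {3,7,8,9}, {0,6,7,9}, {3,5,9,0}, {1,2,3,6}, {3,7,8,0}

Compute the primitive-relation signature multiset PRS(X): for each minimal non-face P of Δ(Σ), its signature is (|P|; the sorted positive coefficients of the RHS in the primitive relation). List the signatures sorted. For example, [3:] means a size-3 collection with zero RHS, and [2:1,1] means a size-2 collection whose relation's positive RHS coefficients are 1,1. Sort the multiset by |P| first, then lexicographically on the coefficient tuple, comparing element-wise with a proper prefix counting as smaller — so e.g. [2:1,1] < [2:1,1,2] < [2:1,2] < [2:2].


Δ(Σ) — 10 vertices, 20 min non-faces:

  {5,7}:  v_{5} + v_{7} = 0  ⟹  sig = [2:]
  {0,1}:  v_{0} + v_{1} = v_{2}  ⟹  sig = [2:1]
  {1,9}:  v_{1} + v_{9} = v_{7}  ⟹  sig = [2:1]
  {3,4}:  v_{3} + v_{4} = v_{5}  ⟹  sig = [2:1]
  {6,8}:  v_{6} + v_{8} = v_{7}  ⟹  sig = [2:1]
  {1,4}:  v_{1} + v_{4} = v_{0} + v_{6}  ⟹  sig = [2:1,1]
  {2,9}:  v_{2} + v_{9} = v_{0} + v_{7}  ⟹  sig = [2:1,1]
  {4,8}:  v_{4} + v_{8} = v_{0} + v_{9}  ⟹  sig = [2:1,1]
  {1,5}:  v_{1} + v_{5} = v_{0} + v_{3} + v_{6}  ⟹  sig = [2:1,1,1]
  {4,7}:  v_{4} + v_{7} = v_{0} + v_{6} + v_{9}  ⟹  sig = [2:1,1,1]
  {5,8}:  v_{5} + v_{8} = v_{0} + v_{3} + v_{9}  ⟹  sig = [2:1,1,1]
  {1,8}:  v_{1} + v_{8} = v_{0} + v_{3} + 2·v_{7}  ⟹  sig = [2:1,1,2]
  {2,5}:  v_{2} + v_{5} = 2·v_{0} + v_{3} + v_{6}  ⟹  sig = [2:1,1,2]
  {2,4}:  v_{2} + v_{4} = 2·v_{0} + v_{6}  ⟹  sig = [2:1,2]
  {2,8}:  v_{2} + v_{8} = 2·v_{0} + v_{3} + 2·v_{7}  ⟹  sig = [2:1,2,2]
  {0,3,6,9}:  v_{0} + v_{3} + v_{6} + v_{9} = 0  ⟹  sig = [4:]
  {0,3,6,7}:  v_{0} + v_{3} + v_{6} + v_{7} = v_{1}  ⟹  sig = [4:1]
  {0,3,7,9}:  v_{0} + v_{3} + v_{7} + v_{9} = v_{8}  ⟹  sig = [4:1]
  {0,5,6,9}:  v_{0} + v_{5} + v_{6} + v_{9} = v_{4}  ⟹  sig = [4:1]
  {2,3,6,7}:  v_{2} + v_{3} + v_{6} + v_{7} = 2·v_{1}  ⟹  sig = [4:2]

Signatures (|P|; sorted positive RHS coefficients), sorted:
    [2:]
    [2:1]
    [2:1]
    [2:1]
    [2:1]
    [2:1,1]
    [2:1,1]
    [2:1,1]
    [2:1,1,1]
    [2:1,1,1]
    [2:1,1,1]
    [2:1,1,2]
    [2:1,1,2]
    [2:1,2]
    [2:1,2,2]
    [4:]
    [4:1]
    [4:1]
    [4:1]
    [4:2]


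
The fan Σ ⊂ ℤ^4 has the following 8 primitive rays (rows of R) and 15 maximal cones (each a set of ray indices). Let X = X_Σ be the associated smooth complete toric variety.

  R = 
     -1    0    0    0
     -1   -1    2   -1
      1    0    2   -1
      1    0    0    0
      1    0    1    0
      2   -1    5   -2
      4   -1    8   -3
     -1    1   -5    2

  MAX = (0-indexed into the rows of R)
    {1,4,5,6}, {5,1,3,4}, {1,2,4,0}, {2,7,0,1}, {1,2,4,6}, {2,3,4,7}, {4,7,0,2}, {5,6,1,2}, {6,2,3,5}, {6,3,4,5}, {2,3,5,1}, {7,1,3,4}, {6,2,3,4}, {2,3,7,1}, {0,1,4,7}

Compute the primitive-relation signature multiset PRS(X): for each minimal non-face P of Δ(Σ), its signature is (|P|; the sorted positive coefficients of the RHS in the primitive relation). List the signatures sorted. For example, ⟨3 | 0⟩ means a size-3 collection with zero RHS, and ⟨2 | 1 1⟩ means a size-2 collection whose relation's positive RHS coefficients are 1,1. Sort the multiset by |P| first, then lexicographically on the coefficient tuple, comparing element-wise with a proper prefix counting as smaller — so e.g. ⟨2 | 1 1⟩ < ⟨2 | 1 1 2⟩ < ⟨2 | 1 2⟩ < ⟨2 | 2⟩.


Primitive collections (9):

  {0,3}:  v_{0} + v_{3} = 0 ; sig = ⟨2 | 0⟩
  {5,7}:  v_{5} + v_{7} = v_{3} ; sig = ⟨2 | 1⟩
  {0,5}:  v_{0} + v_{5} = v_{1} + v_{2} + v_{4} ; sig = ⟨2 | 1 1 1⟩
  {6,7}:  v_{6} + v_{7} = v_{2} + v_{3} + v_{4} ; sig = ⟨2 | 1 1 1⟩
  {0,6}:  v_{0} + v_{6} = v_{1} + 2·v_{2} + 2·v_{4} ; sig = ⟨2 | 1 2 2⟩
  {2,4,5}:  v_{2} + v_{4} + v_{5} = v_{6} ; sig = ⟨3 | 1⟩
  {1,3,6}:  v_{1} + v_{3} + v_{6} = 2·v_{5} ; sig = ⟨3 | 2⟩
  {1,2,4,7}:  v_{1} + v_{2} + v_{4} + v_{7} = 0 ; sig = ⟨4 | 0⟩
  {1,2,3,4}:  v_{1} + v_{2} + v_{3} + v_{4} = v_{5} ; sig = ⟨4 | 1⟩

so the primitive-relation signature multiset is
{ ⟨2 | 0⟩,  ⟨2 | 1⟩,  ⟨2 | 1 1 1⟩ ×2,  ⟨2 | 1 2 2⟩,  ⟨3 | 1⟩,  ⟨3 | 2⟩,  ⟨4 | 0⟩,  ⟨4 | 1⟩ }


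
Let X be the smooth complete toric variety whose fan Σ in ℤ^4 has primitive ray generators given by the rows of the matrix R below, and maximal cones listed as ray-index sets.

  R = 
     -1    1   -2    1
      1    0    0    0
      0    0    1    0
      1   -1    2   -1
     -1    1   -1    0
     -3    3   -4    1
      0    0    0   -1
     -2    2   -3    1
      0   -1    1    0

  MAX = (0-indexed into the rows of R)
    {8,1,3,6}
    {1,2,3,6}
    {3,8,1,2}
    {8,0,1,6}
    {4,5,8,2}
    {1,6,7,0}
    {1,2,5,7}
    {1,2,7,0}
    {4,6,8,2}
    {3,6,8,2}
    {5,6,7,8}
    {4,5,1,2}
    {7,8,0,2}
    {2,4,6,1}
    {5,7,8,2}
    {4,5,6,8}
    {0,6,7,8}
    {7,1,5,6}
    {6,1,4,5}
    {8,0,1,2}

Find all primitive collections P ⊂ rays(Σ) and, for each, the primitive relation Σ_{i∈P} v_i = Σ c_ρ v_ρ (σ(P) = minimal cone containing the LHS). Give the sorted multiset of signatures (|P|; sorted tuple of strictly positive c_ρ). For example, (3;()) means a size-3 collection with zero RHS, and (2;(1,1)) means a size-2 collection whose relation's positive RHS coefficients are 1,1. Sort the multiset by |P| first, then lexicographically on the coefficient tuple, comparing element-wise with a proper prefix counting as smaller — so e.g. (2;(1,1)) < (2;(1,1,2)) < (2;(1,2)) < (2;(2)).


Δ(Σ) — 9 vertices, 14 min non-faces:

  P={0,3}:  v_{0} + v_{3} = 0 — sig = (2;())
  P={0,4}:  v_{0} + v_{4} = v_{7} — sig = (2;(1))
  P={3,7}:  v_{3} + v_{7} = v_{4} — sig = (2;(1))
  P={4,7}:  v_{4} + v_{7} = v_{5} — sig = (2;(1))
  P={3,4}:  v_{3} + v_{4} = v_{2} + v_{6} — sig = (2;(1,1))
  P={0,5}:  v_{0} + v_{5} = 2·v_{7} — sig = (2;(2))
  P={3,5}:  v_{3} + v_{5} = 2·v_{4} — sig = (2;(2))
  P={1,4,8}:  v_{1} + v_{4} + v_{8} = 0 — sig = (3;())
  P={0,2,6}:  v_{0} + v_{2} + v_{6} = v_{4} — sig = (3;(1))
  P={1,5,8}:  v_{1} + v_{5} + v_{8} = v_{7} — sig = (3;(1))
  P={1,7,8}:  v_{1} + v_{7} + v_{8} = v_{0} — sig = (3;(1))
  P={2,6,7}:  v_{2} + v_{6} + v_{7} = 2·v_{4} — sig = (3;(2))
  P={2,5,6}:  v_{2} + v_{5} + v_{6} = 3·v_{4} — sig = (3;(3))
  P={1,2,6,8}:  v_{1} + v_{2} + v_{6} + v_{8} = v_{3} — sig = (4;(1))

Hence PRS(X_Σ) =
    (2;())
    (2;(1))
    (2;(1))
    (2;(1))
    (2;(1,1))
    (2;(2))
    (2;(2))
    (3;())
    (3;(1))
    (3;(1))
    (3;(1))
    (3;(2))
    (3;(3))
    (4;(1))


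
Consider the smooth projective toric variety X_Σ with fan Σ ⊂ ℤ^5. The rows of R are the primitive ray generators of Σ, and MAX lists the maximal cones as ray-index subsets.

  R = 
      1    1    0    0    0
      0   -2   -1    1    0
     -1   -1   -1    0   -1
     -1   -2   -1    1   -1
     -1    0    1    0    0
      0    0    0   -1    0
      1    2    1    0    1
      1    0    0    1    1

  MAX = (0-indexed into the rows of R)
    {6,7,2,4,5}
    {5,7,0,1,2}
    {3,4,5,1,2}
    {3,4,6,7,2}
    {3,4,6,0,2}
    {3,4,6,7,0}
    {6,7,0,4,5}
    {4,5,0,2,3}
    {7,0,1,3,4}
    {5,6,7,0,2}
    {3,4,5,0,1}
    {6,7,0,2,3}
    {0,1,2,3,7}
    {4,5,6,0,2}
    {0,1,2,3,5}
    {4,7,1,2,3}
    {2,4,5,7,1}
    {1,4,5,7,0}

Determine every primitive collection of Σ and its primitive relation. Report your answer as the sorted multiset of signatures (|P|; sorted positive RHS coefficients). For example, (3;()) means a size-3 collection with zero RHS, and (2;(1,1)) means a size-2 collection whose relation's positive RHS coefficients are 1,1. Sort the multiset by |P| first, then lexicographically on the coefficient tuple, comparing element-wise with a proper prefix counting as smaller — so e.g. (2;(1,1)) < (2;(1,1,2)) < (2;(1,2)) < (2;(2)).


The 5 primitive collections of Σ (r=8, n=5):

  P = {1,6}:  v_{1} + v_{6} = v_{7}  ⇒ sig = (2;(1))
  P = {3,5,6}:  v_{3} + v_{5} + v_{6} = 0  ⇒ sig = (3;())
  P = {3,5,7}:  v_{3} + v_{5} + v_{7} = v_{1}  ⇒ sig = (3;(1))
  P = {0,1,2,4}:  v_{0} + v_{1} + v_{2} + v_{4} = v_{3}  ⇒ sig = (4;(1))
  P = {0,2,4,7}:  v_{0} + v_{2} + v_{4} + v_{7} = v_{3} + v_{6}  ⇒ sig = (4;(1,1))

Hence PRS(X_Σ) =
{ (2;(1)),  (3;()),  (3;(1)),  (4;(1)),  (4;(1,1)) }


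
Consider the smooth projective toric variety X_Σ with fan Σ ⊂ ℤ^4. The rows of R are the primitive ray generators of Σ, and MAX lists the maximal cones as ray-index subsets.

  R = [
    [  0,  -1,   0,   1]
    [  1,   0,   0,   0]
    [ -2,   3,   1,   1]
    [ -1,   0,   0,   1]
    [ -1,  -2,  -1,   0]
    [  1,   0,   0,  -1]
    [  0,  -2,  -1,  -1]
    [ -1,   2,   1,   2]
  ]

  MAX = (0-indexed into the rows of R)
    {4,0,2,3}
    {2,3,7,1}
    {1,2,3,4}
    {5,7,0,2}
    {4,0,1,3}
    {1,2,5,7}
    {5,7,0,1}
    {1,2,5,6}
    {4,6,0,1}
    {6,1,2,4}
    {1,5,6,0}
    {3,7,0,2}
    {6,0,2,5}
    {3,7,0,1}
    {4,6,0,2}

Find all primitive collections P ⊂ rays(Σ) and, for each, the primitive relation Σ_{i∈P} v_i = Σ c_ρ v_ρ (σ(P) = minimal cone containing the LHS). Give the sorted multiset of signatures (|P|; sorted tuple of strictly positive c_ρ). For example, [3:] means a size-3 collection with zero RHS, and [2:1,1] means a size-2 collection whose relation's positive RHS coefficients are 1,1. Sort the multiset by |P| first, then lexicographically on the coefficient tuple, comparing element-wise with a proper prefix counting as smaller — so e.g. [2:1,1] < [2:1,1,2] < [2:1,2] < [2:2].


Primitive collections (6):

  P = {3,5}:  v_{3} + v_{5} = 0  →  sig = [2:]
  P = {3,6}:  v_{3} + v_{6} = v_{4}  →  sig = [2:1]
  P = {4,5}:  v_{4} + v_{5} = v_{6}  →  sig = [2:1]
  P = {6,7}:  v_{6} + v_{7} = v_{3}  →  sig = [2:1]
  P = {4,7}:  v_{4} + v_{7} = 2·v_{3}  →  sig = [2:2]
  P = {0,1,2}:  v_{0} + v_{1} + v_{2} = v_{7}  →  sig = [3:1]

Signatures (|P|; sorted positive RHS coefficients), sorted:
    |P|=2: 5 collections, coeffs (), (1), (1), (1), (2)
    |P|=3: 1 collection, coeffs (1)


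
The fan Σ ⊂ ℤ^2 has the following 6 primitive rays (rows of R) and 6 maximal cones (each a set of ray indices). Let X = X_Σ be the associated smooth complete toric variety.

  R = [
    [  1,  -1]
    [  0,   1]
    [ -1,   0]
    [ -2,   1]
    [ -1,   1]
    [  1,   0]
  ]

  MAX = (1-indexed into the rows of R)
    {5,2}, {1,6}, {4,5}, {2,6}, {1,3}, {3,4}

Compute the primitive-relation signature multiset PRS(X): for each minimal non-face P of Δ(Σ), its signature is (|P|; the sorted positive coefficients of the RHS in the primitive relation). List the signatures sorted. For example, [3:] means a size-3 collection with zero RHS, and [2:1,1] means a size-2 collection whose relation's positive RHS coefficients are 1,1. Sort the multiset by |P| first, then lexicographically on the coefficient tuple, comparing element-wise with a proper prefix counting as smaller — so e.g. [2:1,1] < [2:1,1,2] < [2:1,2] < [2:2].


|primitive collections| = 9. Relations:

  {1,5}:  v_{1} + v_{5} = 0  ⇒ sig = [2:]
  {3,6}:  v_{3} + v_{6} = 0  ⇒ sig = [2:]
  {1,2}:  v_{1} + v_{2} = v_{6}  ⇒ sig = [2:1]
  {1,4}:  v_{1} + v_{4} = v_{3}  ⇒ sig = [2:1]
  {2,3}:  v_{2} + v_{3} = v_{5}  ⇒ sig = [2:1]
  {3,5}:  v_{3} + v_{5} = v_{4}  ⇒ sig = [2:1]
  {4,6}:  v_{4} + v_{6} = v_{5}  ⇒ sig = [2:1]
  {5,6}:  v_{5} + v_{6} = v_{2}  ⇒ sig = [2:1]
  {2,4}:  v_{2} + v_{4} = 2·v_{5}  ⇒ sig = [2:2]

Sorted signature multiset PRS(X):
[[2:], [2:], [2:1], [2:1], [2:1], [2:1], [2:1], [2:1], [2:2]]


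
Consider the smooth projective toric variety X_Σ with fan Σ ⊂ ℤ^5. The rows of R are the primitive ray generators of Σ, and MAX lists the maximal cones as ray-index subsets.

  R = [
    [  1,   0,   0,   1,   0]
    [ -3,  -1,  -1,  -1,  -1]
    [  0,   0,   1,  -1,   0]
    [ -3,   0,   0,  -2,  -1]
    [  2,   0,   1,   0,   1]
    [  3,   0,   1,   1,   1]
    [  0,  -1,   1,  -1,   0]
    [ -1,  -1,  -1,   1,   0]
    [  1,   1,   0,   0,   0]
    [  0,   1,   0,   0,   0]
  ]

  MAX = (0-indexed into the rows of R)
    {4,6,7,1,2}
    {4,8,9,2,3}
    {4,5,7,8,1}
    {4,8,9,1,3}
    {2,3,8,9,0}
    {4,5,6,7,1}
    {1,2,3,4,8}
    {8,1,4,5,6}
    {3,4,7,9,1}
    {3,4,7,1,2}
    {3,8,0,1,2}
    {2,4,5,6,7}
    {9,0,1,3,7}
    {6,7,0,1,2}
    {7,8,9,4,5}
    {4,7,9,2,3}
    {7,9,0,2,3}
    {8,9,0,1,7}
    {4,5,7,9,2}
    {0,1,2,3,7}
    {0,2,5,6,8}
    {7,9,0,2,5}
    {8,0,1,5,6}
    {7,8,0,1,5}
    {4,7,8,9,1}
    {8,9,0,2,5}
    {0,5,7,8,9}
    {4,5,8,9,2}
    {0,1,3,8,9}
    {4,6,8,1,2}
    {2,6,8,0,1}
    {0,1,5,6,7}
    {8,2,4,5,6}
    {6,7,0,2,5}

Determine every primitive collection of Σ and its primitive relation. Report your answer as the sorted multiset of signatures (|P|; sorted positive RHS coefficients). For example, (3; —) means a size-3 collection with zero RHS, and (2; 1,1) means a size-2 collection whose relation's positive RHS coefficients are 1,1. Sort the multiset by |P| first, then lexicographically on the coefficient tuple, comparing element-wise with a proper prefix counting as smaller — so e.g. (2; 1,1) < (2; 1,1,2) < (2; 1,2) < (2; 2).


Δ(Σ) — 10 vertices, 10 min non-faces:

  P = {0,4}:  v_{0} + v_{4} = v_{5}  ⇒ sig = (2; 1)
  P = {3,5}:  v_{3} + v_{5} = v_{2}  ⇒ sig = (2; 1)
  P = {6,9}:  v_{6} + v_{9} = v_{2}  ⇒ sig = (2; 1)
  P = {3,6}:  v_{3} + v_{6} = v_{1} + 2·v_{2}  ⇒ sig = (2; 1,2)
  P = {1,5,9}:  v_{1} + v_{5} + v_{9} = 0  ⇒ sig = (3; —)
  P = {2,7,8}:  v_{2} + v_{7} + v_{8} = 0  ⇒ sig = (3; —)
  P = {1,2,5}:  v_{1} + v_{2} + v_{5} = v_{6}  ⇒ sig = (3; 1)
  P = {1,2,9}:  v_{1} + v_{2} + v_{9} = v_{3}  ⇒ sig = (3; 1)
  P = {3,7,8}:  v_{3} + v_{7} + v_{8} = v_{1} + v_{9}  ⇒ sig = (3; 1,1)
  P = {6,7,8}:  v_{6} + v_{7} + v_{8} = v_{1} + v_{5}  ⇒ sig = (3; 1,1)

Hence PRS(X_Σ) =
{ (2; 1) ×3,  (2; 1,2),  (3; —) ×2,  (3; 1) ×2,  (3; 1,1) ×2 }


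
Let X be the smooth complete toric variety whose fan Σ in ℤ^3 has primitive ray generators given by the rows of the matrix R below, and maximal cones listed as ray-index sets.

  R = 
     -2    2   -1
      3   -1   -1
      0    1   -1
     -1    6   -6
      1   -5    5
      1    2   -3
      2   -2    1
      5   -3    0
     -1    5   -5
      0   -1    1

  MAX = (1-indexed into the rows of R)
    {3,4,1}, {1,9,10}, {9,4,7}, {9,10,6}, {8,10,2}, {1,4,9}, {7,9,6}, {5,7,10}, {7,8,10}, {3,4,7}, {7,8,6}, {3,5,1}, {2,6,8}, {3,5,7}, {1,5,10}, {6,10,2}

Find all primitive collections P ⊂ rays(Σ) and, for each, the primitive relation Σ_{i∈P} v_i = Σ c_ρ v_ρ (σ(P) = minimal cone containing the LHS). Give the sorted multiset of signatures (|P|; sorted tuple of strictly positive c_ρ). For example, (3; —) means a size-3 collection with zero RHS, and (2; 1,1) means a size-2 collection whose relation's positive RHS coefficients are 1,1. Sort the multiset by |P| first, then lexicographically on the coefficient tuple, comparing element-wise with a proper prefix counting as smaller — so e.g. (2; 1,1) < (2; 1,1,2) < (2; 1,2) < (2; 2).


Primitive collections (24):

  {1,7}:  v_{1} + v_{7} = 0  ⟹  sig = (2; —)
  {3,10}:  v_{3} + v_{10} = 0  ⟹  sig = (2; —)
  {5,9}:  v_{5} + v_{9} = 0  ⟹  sig = (2; —)
  {1,8}:  v_{1} + v_{8} = v_{2}  ⟹  sig = (2; 1)
  {2,7}:  v_{2} + v_{7} = v_{8}  ⟹  sig = (2; 1)
  {3,9}:  v_{3} + v_{9} = v_{4}  ⟹  sig = (2; 1)
  {4,5}:  v_{4} + v_{5} = v_{3}  ⟹  sig = (2; 1)
  {4,10}:  v_{4} + v_{10} = v_{9}  ⟹  sig = (2; 1)
  {1,2}:  v_{1} + v_{2} = v_{6} + v_{10}  ⟹  sig = (2; 1,1)
  {1,6}:  v_{1} + v_{6} = v_{9} + v_{10}  ⟹  sig = (2; 1,1)
  {2,3}:  v_{2} + v_{3} = v_{6} + v_{7}  ⟹  sig = (2; 1,1)
  {3,6}:  v_{3} + v_{6} = v_{7} + v_{9}  ⟹  sig = (2; 1,1)
  {5,6}:  v_{5} + v_{6} = v_{7} + v_{10}  ⟹  sig = (2; 1,1)
  {2,4}:  v_{2} + v_{4} = v_{6} + v_{7} + v_{9}  ⟹  sig = (2; 1,1,1)
  {4,8}:  v_{4} + v_{8} = v_{6} + 2·v_{7} + v_{9}  ⟹  sig = (2; 1,1,2)
  {3,8}:  v_{3} + v_{8} = v_{6} + 2·v_{7}  ⟹  sig = (2; 1,2)
  {4,6}:  v_{4} + v_{6} = v_{7} + 2·v_{9}  ⟹  sig = (2; 1,2)
  {8,9}:  v_{8} + v_{9} = 2·v_{6} + v_{7}  ⟹  sig = (2; 1,2)
  {2,9}:  v_{2} + v_{9} = 2·v_{6}  ⟹  sig = (2; 2)
  {2,5}:  v_{2} + v_{5} = 2·v_{7} + 2·v_{10}  ⟹  sig = (2; 2,2)
  {5,8}:  v_{5} + v_{8} = 3·v_{7} + 2·v_{10}  ⟹  sig = (2; 2,3)
  {6,7,10}:  v_{6} + v_{7} + v_{10} = v_{2}  ⟹  sig = (3; 1)
  {7,9,10}:  v_{7} + v_{9} + v_{10} = v_{6}  ⟹  sig = (3; 1)
  {6,8,10}:  v_{6} + v_{8} + v_{10} = 2·v_{2}  ⟹  sig = (3; 2)

Sorted signature multiset PRS(X):
{ (2; —) ×3,  (2; 1) ×5,  (2; 1,1) ×5,  (2; 1,1,1),  (2; 1,1,2),  (2; 1,2) ×3,  (2; 2),  (2; 2,2),  (2; 2,3),  (3; 1) ×2,  (3; 2) }


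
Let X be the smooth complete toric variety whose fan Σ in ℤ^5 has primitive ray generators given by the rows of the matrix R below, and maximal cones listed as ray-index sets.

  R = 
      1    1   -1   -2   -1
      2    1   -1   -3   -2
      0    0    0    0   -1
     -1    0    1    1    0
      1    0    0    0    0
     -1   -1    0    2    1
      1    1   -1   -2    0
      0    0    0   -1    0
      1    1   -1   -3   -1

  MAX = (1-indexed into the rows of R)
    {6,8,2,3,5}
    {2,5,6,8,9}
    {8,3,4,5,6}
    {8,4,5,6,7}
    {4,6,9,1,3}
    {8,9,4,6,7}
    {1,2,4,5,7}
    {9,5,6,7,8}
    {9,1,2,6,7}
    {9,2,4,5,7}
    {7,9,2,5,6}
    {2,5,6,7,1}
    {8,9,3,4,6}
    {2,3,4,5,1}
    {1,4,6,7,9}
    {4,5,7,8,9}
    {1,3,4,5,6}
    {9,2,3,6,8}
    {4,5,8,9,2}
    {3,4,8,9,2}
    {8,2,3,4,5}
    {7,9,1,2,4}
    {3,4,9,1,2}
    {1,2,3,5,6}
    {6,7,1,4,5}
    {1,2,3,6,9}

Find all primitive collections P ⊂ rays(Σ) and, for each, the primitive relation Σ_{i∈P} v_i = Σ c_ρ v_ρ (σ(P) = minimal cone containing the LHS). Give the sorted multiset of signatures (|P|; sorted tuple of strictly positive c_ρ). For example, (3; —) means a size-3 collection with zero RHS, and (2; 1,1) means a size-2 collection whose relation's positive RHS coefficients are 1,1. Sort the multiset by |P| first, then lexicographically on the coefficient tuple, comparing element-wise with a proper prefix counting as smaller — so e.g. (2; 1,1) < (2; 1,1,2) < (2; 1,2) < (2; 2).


7 collections generate NE(X_Σ); each relation:

  • {1,8}:  v_{1} + v_{8} = v_{9}  ⟹  sig = (2; 1)
  • {3,7}:  v_{3} + v_{7} = v_{1}  ⟹  sig = (2; 1)
  • {2,4,6}:  v_{2} + v_{4} + v_{6} = v_{3}  ⟹  sig = (3; 1)
  • {3,5,9}:  v_{3} + v_{5} + v_{9} = v_{2}  ⟹  sig = (3; 1)
  • {1,5,9}:  v_{1} + v_{5} + v_{9} = v_{2} + v_{7}  ⟹  sig = (3; 1,1)
  • {2,7,8}:  v_{2} + v_{7} + v_{8} = v_{5} + 2·v_{9}  ⟹  sig = (3; 1,2)
  • {4,5,6,9}:  v_{4} + v_{5} + v_{6} + v_{9} = 0  ⟹  sig = (4; —)

Hence PRS(X_Σ) =
    |P|=2: 2 collections, coeffs (1), (1)
    |P|=3: 4 collections, coeffs (1), (1), (1,1), (1,2)
    |P|=4: 1 collection, coeffs ()


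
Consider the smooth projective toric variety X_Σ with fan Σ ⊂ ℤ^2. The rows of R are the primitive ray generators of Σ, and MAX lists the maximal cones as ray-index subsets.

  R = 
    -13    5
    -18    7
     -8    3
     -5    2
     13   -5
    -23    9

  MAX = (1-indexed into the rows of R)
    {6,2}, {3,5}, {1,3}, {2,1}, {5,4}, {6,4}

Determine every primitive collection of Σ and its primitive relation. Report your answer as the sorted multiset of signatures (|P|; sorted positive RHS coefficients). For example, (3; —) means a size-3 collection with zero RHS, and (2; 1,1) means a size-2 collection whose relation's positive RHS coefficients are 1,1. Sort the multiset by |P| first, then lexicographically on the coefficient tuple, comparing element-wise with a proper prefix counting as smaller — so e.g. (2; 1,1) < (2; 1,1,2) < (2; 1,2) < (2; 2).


9 collections generate NE(X_Σ); each relation:

  • {1,5}:  v_{1} + v_{5} = 0  →  sig = (2; —)
  • {1,4}:  v_{1} + v_{4} = v_{2}  →  sig = (2; 1)
  • {2,4}:  v_{2} + v_{4} = v_{6}  →  sig = (2; 1)
  • {2,5}:  v_{2} + v_{5} = v_{4}  →  sig = (2; 1)
  • {3,4}:  v_{3} + v_{4} = v_{1}  →  sig = (2; 1)
  • {3,6}:  v_{3} + v_{6} = v_{1} + v_{2}  →  sig = (2; 1,1)
  • {1,6}:  v_{1} + v_{6} = 2·v_{2}  →  sig = (2; 2)
  • {2,3}:  v_{2} + v_{3} = 2·v_{1}  →  sig = (2; 2)
  • {5,6}:  v_{5} + v_{6} = 2·v_{4}  →  sig = (2; 2)

Sorted signature multiset PRS(X):
    (2; —)
    (2; 1)
    (2; 1)
    (2; 1)
    (2; 1)
    (2; 1,1)
    (2; 2)
    (2; 2)
    (2; 2)


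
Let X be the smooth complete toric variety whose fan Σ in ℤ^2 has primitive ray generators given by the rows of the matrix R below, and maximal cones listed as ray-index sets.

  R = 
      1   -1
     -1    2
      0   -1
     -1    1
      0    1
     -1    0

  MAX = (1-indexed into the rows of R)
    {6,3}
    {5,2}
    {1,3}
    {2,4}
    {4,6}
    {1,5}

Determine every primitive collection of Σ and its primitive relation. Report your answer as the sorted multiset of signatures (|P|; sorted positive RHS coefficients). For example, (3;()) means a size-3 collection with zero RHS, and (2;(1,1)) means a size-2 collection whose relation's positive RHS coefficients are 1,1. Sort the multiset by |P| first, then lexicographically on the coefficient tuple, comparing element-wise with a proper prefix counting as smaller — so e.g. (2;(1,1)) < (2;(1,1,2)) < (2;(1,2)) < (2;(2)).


|primitive collections| = 9. Relations:

  {1,4}:  v_{1} + v_{4} = 0  →  sig = (2;())
  {3,5}:  v_{3} + v_{5} = 0  →  sig = (2;())
  {1,2}:  v_{1} + v_{2} = v_{5}  →  sig = (2;(1))
  {1,6}:  v_{1} + v_{6} = v_{3}  →  sig = (2;(1))
  {2,3}:  v_{2} + v_{3} = v_{4}  →  sig = (2;(1))
  {3,4}:  v_{3} + v_{4} = v_{6}  →  sig = (2;(1))
  {4,5}:  v_{4} + v_{5} = v_{2}  →  sig = (2;(1))
  {5,6}:  v_{5} + v_{6} = v_{4}  →  sig = (2;(1))
  {2,6}:  v_{2} + v_{6} = 2·v_{4}  →  sig = (2;(2))

Hence PRS(X_Σ) =
    |P|=2: 9 collections, coeffs (), (), (1), (1), (1), (1), (1), (1), (2)


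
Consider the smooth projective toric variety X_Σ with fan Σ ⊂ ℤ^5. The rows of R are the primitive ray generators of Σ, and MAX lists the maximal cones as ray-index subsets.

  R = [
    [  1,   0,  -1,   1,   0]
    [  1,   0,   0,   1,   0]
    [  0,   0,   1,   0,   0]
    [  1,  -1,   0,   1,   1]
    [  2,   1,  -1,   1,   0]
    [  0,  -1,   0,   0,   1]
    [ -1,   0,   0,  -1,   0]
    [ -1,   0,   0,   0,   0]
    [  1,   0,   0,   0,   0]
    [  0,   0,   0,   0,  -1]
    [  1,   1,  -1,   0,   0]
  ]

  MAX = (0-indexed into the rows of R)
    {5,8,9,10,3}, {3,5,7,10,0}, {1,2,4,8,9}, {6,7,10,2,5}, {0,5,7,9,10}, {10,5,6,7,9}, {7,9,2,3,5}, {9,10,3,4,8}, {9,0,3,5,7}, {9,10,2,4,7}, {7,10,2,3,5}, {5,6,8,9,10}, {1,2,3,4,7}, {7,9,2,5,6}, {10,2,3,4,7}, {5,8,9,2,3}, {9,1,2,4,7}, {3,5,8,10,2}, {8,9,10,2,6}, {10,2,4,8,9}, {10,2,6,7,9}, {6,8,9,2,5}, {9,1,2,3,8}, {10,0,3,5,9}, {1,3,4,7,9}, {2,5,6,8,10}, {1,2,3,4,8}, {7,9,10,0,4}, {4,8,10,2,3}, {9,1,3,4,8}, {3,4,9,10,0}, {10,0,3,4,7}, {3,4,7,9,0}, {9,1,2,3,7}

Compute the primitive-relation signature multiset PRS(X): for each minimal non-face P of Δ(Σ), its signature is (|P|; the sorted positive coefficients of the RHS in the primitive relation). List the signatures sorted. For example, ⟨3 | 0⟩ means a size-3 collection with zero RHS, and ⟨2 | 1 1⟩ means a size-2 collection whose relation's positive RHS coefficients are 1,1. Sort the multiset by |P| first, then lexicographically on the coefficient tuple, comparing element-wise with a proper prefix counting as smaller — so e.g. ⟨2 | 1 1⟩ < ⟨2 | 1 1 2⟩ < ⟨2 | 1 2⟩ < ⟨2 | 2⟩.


Minimal non-faces — 15 found among 11 rays, 34 max cones:

  P = {1,6}:  v_{1} + v_{6} = 0  ⟹  sig = ⟨2 | 0⟩
  P = {7,8}:  v_{7} + v_{8} = 0  ⟹  sig = ⟨2 | 0⟩
  P = {0,2}:  v_{0} + v_{2} = v_{1}  ⟹  sig = ⟨2 | 1⟩
  P = {1,5}:  v_{1} + v_{5} = v_{3}  ⟹  sig = ⟨2 | 1⟩
  P = {1,10}:  v_{1} + v_{10} = v_{4}  ⟹  sig = ⟨2 | 1⟩
  P = {3,6}:  v_{3} + v_{6} = v_{5}  ⟹  sig = ⟨2 | 1⟩
  P = {4,6}:  v_{4} + v_{6} = v_{10}  ⟹  sig = ⟨2 | 1⟩
  P = {4,5}:  v_{4} + v_{5} = v_{3} + v_{10}  ⟹  sig = ⟨2 | 1 1⟩
  P = {0,8}:  v_{0} + v_{8} = v_{3} + v_{9} + v_{10}  ⟹  sig = ⟨2 | 1 1 1⟩
  P = {0,1}:  v_{0} + v_{1} = v_{3} + v_{4} + v_{7} + v_{9}  ⟹  sig = ⟨2 | 1 1 1 1⟩
  P = {0,6}:  v_{0} + v_{6} = v_{5} + v_{7} + v_{9} + v_{10}  ⟹  sig = ⟨2 | 1 1 1 1⟩
  P = {2,5,9,10}:  v_{2} + v_{5} + v_{9} + v_{10} = v_{8}  ⟹  sig = ⟨4 | 1⟩
  P = {3,7,9,10}:  v_{3} + v_{7} + v_{9} + v_{10} = v_{0}  ⟹  sig = ⟨4 | 1⟩
  P = {2,3,9,10}:  v_{2} + v_{3} + v_{9} + v_{10} = v_{1} + v_{8}  ⟹  sig = ⟨4 | 1 1⟩
  P = {2,3,4,9}:  v_{2} + v_{3} + v_{4} + v_{9} = 2·v_{1} + v_{8}  ⟹  sig = ⟨4 | 1 2⟩

Sorted signature multiset PRS(X):
[⟨2 | 0⟩, ⟨2 | 0⟩, ⟨2 | 1⟩, ⟨2 | 1⟩, ⟨2 | 1⟩, ⟨2 | 1⟩, ⟨2 | 1⟩, ⟨2 | 1 1⟩, ⟨2 | 1 1 1⟩, ⟨2 | 1 1 1 1⟩, ⟨2 | 1 1 1 1⟩, ⟨4 | 1⟩, ⟨4 | 1⟩, ⟨4 | 1 1⟩, ⟨4 | 1 2⟩]


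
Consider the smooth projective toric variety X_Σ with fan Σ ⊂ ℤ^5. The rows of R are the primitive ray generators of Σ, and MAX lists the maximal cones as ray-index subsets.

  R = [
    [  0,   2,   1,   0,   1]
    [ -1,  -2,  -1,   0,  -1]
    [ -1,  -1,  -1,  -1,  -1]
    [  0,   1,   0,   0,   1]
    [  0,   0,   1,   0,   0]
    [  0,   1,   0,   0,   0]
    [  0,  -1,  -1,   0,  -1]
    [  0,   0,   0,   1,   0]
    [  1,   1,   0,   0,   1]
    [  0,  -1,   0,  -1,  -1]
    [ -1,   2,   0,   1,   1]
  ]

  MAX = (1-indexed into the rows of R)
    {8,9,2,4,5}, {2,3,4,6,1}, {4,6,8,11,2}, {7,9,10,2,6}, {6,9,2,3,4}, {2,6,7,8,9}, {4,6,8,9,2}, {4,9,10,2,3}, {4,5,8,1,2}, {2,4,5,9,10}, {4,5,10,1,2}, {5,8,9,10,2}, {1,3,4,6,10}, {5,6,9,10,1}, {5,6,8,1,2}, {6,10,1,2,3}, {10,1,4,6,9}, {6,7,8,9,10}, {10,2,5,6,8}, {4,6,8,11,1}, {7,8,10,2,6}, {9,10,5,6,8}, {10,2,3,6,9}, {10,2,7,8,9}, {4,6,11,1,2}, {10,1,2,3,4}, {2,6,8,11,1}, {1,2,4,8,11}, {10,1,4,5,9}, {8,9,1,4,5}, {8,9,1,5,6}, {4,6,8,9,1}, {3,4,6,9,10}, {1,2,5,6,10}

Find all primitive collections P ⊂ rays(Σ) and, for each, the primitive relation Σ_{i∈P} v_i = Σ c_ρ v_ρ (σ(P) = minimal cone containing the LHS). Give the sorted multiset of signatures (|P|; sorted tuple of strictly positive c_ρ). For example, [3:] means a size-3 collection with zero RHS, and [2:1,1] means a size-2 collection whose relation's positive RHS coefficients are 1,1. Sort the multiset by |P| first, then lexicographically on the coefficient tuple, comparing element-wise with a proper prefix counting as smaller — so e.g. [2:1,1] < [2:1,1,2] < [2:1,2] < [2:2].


Minimal non-faces — 20 found among 11 rays, 34 max cones:

  P={1,7}:  v_{1} + v_{7} = v_{6}  ⇒ sig = [2:1]
  P={3,8}:  v_{3} + v_{8} = v_{2} + v_{6}  ⇒ sig = [2:1,1]
  P={5,7}:  v_{5} + v_{7} = v_{8} + v_{10}  ⇒ sig = [2:1,1]
  P={3,5}:  v_{3} + v_{5} = v_{1} + v_{2} + v_{10}  ⇒ sig = [2:1,1,1]
  P={4,7}:  v_{4} + v_{7} = v_{2} + v_{6} + v_{9}  ⇒ sig = [2:1,1,1]
  P={10,11}:  v_{10} + v_{11} = v_{1} + v_{2} + v_{6}  ⇒ sig = [2:1,1,1]
  P={7,11}:  v_{7} + v_{11} = v_{2} + v_{4} + 2·v_{6} + v_{8}  ⇒ sig = [2:1,1,1,2]
  P={5,11}:  v_{5} + v_{11} = 2·v_{1} + v_{2} + v_{8}  ⇒ sig = [2:1,1,2]
  P={9,11}:  v_{9} + v_{11} = 2·v_{4} + v_{6} + v_{8}  ⇒ sig = [2:1,1,2]
  P={3,7}:  v_{3} + v_{7} = 2·v_{2} + 2·v_{6} + v_{9} + v_{10}  ⇒ sig = [2:1,1,2,2]
  P={3,11}:  v_{3} + v_{11} = v_{1} + 2·v_{2} + v_{4} + 2·v_{6}  ⇒ sig = [2:1,1,2,2]
  P={4,8,10}:  v_{4} + v_{8} + v_{10} = 0  ⇒ sig = [3:]
  P={1,2,9}:  v_{1} + v_{2} + v_{9} = v_{4}  ⇒ sig = [3:1]
  P={4,5,6}:  v_{4} + v_{5} + v_{6} = v_{1}  ⇒ sig = [3:1]
  P={1,8,10}:  v_{1} + v_{8} + v_{10} = v_{5} + v_{6}  ⇒ sig = [3:1,1]
  P={1,3,9}:  v_{1} + v_{3} + v_{9} = 2·v_{4} + v_{6} + v_{10}  ⇒ sig = [3:1,1,2]
  P={2,5,6,9}:  v_{2} + v_{5} + v_{6} + v_{9} = 0  ⇒ sig = [4:]
  P={2,4,6,10}:  v_{2} + v_{4} + v_{6} + v_{10} = v_{3}  ⇒ sig = [4:1]
  P={1,2,4,6,8}:  v_{1} + v_{2} + v_{4} + v_{6} + v_{8} = v_{11}  ⇒ sig = [5:1]
  P={2,6,8,9,10}:  v_{2} + v_{6} + v_{8} + v_{9} + v_{10} = v_{7}  ⇒ sig = [5:1]

Sorted signature multiset PRS(X):
[[2:1], [2:1,1], [2:1,1], [2:1,1,1], [2:1,1,1], [2:1,1,1], [2:1,1,1,2], [2:1,1,2], [2:1,1,2], [2:1,1,2,2], [2:1,1,2,2], [3:], [3:1], [3:1], [3:1,1], [3:1,1,2], [4:], [4:1], [5:1], [5:1]]


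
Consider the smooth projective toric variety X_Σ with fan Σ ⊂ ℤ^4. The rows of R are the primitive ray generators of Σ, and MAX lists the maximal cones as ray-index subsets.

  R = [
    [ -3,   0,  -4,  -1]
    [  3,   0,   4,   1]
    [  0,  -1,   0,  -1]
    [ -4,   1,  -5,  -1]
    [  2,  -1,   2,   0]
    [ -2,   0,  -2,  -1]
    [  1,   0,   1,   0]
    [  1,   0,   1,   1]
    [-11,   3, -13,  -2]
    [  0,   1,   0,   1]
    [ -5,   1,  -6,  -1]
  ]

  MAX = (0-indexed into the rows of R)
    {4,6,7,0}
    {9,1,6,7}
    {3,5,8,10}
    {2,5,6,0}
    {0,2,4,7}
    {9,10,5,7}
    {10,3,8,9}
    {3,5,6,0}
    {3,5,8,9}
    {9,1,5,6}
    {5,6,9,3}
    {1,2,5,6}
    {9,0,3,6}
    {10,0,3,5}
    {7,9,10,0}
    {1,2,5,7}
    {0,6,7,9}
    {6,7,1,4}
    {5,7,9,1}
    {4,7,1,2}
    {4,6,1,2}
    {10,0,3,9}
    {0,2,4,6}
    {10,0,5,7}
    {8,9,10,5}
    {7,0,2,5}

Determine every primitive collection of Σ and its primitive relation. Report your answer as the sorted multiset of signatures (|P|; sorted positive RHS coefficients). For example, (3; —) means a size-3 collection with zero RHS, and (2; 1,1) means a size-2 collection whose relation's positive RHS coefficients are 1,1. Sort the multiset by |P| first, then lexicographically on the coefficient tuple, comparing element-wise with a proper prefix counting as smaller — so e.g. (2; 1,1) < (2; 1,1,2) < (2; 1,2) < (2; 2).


The 22 primitive collections of Σ (r=11, n=4):

  P = {0,1}:  v_{0} + v_{1} = 0  ⟹  sig = (2; —)
  P = {2,9}:  v_{2} + v_{9} = 0  ⟹  sig = (2; —)
  P = {4,5}:  v_{4} + v_{5} = v_{2}  ⟹  sig = (2; 1)
  P = {4,10}:  v_{4} + v_{10} = v_{0}  ⟹  sig = (2; 1)
  P = {6,10}:  v_{6} + v_{10} = v_{3}  ⟹  sig = (2; 1)
  P = {1,10}:  v_{1} + v_{10} = v_{5} + v_{9}  ⟹  sig = (2; 1,1)
  P = {2,10}:  v_{2} + v_{10} = v_{0} + v_{5}  ⟹  sig = (2; 1,1)
  P = {3,4}:  v_{3} + v_{4} = v_{0} + v_{6}  ⟹  sig = (2; 1,1)
  P = {3,7}:  v_{3} + v_{7} = v_{0} + v_{9}  ⟹  sig = (2; 1,1)
  P = {4,8}:  v_{4} + v_{8} = v_{3} + v_{10}  ⟹  sig = (2; 1,1)
  P = {4,9}:  v_{4} + v_{9} = v_{6} + v_{7}  ⟹  sig = (2; 1,1)
  P = {1,3}:  v_{1} + v_{3} = v_{5} + v_{6} + v_{9}  ⟹  sig = (2; 1,1,1)
  P = {2,3}:  v_{2} + v_{3} = v_{0} + v_{5} + v_{6}  ⟹  sig = (2; 1,1,1)
  P = {2,8}:  v_{2} + v_{8} = v_{3} + v_{5} + v_{10}  ⟹  sig = (2; 1,1,1)
  P = {6,8}:  v_{6} + v_{8} = 2·v_{3} + v_{5} + v_{9}  ⟹  sig = (2; 1,1,2)
  P = {0,8}:  v_{0} + v_{8} = v_{3} + 2·v_{10}  ⟹  sig = (2; 1,2)
  P = {7,8}:  v_{7} + v_{8} = v_{9} + 2·v_{10}  ⟹  sig = (2; 1,2)
  P = {1,8}:  v_{1} + v_{8} = v_{3} + 2·v_{5} + 2·v_{9}  ⟹  sig = (2; 1,2,2)
  P = {5,6,7}:  v_{5} + v_{6} + v_{7} = 0  ⟹  sig = (3; —)
  P = {0,5,9}:  v_{0} + v_{5} + v_{9} = v_{10}  ⟹  sig = (3; 1)
  P = {2,6,7}:  v_{2} + v_{6} + v_{7} = v_{4}  ⟹  sig = (3; 1)
  P = {3,5,9,10}:  v_{3} + v_{5} + v_{9} + v_{10} = v_{8}  ⟹  sig = (4; 1)

so the primitive-relation signature multiset is
[(2; —), (2; —), (2; 1), (2; 1), (2; 1), (2; 1,1), (2; 1,1), (2; 1,1), (2; 1,1), (2; 1,1), (2; 1,1), (2; 1,1,1), (2; 1,1,1), (2; 1,1,1), (2; 1,1,2), (2; 1,2), (2; 1,2), (2; 1,2,2), (3; —), (3; 1), (3; 1), (4; 1)]


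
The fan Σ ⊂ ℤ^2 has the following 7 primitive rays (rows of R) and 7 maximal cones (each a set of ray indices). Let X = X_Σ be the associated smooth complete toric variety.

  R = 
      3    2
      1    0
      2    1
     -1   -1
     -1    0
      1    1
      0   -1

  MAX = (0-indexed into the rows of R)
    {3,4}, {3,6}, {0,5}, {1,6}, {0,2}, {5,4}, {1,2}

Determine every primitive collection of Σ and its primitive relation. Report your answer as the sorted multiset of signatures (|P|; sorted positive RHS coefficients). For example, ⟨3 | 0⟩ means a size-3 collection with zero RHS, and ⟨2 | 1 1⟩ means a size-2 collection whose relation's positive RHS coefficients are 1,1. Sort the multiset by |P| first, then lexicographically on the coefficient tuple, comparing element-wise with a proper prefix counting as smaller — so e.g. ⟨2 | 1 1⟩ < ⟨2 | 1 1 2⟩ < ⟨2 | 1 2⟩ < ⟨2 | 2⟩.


Δ(Σ) — 7 vertices, 14 min non-faces:

  • {1,4}:  v_{1} + v_{4} = 0  ⟹  sig = ⟨2 | 0⟩
  • {3,5}:  v_{3} + v_{5} = 0  ⟹  sig = ⟨2 | 0⟩
  • {0,3}:  v_{0} + v_{3} = v_{2}  ⟹  sig = ⟨2 | 1⟩
  • {1,3}:  v_{1} + v_{3} = v_{6}  ⟹  sig = ⟨2 | 1⟩
  • {1,5}:  v_{1} + v_{5} = v_{2}  ⟹  sig = ⟨2 | 1⟩
  • {2,3}:  v_{2} + v_{3} = v_{1}  ⟹  sig = ⟨2 | 1⟩
  • {2,4}:  v_{2} + v_{4} = v_{5}  ⟹  sig = ⟨2 | 1⟩
  • {2,5}:  v_{2} + v_{5} = v_{0}  ⟹  sig = ⟨2 | 1⟩
  • {4,6}:  v_{4} + v_{6} = v_{3}  ⟹  sig = ⟨2 | 1⟩
  • {5,6}:  v_{5} + v_{6} = v_{1}  ⟹  sig = ⟨2 | 1⟩
  • {0,6}:  v_{0} + v_{6} = v_{1} + v_{2}  ⟹  sig = ⟨2 | 1 1⟩
  • {0,1}:  v_{0} + v_{1} = 2·v_{2}  ⟹  sig = ⟨2 | 2⟩
  • {0,4}:  v_{0} + v_{4} = 2·v_{5}  ⟹  sig = ⟨2 | 2⟩
  • {2,6}:  v_{2} + v_{6} = 2·v_{1}  ⟹  sig = ⟨2 | 2⟩

Sorted signature multiset PRS(X):
    |P|=2: 14 collections, coeffs (), (), (1), (1), (1), (1), (1), (1), (1), (1), (1,1), (2), (2), (2)


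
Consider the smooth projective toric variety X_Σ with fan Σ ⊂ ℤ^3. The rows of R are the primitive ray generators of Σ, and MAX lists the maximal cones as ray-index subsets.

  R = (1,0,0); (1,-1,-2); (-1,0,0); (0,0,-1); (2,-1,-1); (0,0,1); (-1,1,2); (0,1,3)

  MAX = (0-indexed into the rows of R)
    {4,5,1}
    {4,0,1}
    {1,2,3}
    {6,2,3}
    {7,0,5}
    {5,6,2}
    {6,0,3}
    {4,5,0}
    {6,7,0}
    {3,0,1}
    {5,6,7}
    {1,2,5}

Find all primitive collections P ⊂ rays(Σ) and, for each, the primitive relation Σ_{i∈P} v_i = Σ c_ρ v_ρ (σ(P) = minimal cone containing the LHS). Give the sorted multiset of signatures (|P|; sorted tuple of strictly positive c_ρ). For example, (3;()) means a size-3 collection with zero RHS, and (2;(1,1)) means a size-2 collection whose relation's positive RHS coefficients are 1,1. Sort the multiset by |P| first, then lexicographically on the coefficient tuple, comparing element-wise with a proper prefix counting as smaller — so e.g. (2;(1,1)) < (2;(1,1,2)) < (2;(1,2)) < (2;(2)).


Primitive collections (12):

  P={0,2}:  v_{0} + v_{2} = 0 ; sig = (2;())
  P={1,6}:  v_{1} + v_{6} = 0 ; sig = (2;())
  P={3,5}:  v_{3} + v_{5} = 0 ; sig = (2;())
  P={1,7}:  v_{1} + v_{7} = v_{0} + v_{5} ; sig = (2;(1,1))
  P={2,4}:  v_{2} + v_{4} = v_{1} + v_{5} ; sig = (2;(1,1))
  P={2,7}:  v_{2} + v_{7} = v_{5} + v_{6} ; sig = (2;(1,1))
  P={3,4}:  v_{3} + v_{4} = v_{0} + v_{1} ; sig = (2;(1,1))
  P={3,7}:  v_{3} + v_{7} = v_{0} + v_{6} ; sig = (2;(1,1))
  P={4,6}:  v_{4} + v_{6} = v_{0} + v_{5} ; sig = (2;(1,1))
  P={4,7}:  v_{4} + v_{7} = 2·v_{0} + 2·v_{5} ; sig = (2;(2,2))
  P={0,1,5}:  v_{0} + v_{1} + v_{5} = v_{4} ; sig = (3;(1))
  P={0,5,6}:  v_{0} + v_{5} + v_{6} = v_{7} ; sig = (3;(1))

Signatures (|P|; sorted positive RHS coefficients), sorted:
[(2;()), (2;()), (2;()), (2;(1,1)), (2;(1,1)), (2;(1,1)), (2;(1,1)), (2;(1,1)), (2;(1,1)), (2;(2,2)), (3;(1)), (3;(1))]


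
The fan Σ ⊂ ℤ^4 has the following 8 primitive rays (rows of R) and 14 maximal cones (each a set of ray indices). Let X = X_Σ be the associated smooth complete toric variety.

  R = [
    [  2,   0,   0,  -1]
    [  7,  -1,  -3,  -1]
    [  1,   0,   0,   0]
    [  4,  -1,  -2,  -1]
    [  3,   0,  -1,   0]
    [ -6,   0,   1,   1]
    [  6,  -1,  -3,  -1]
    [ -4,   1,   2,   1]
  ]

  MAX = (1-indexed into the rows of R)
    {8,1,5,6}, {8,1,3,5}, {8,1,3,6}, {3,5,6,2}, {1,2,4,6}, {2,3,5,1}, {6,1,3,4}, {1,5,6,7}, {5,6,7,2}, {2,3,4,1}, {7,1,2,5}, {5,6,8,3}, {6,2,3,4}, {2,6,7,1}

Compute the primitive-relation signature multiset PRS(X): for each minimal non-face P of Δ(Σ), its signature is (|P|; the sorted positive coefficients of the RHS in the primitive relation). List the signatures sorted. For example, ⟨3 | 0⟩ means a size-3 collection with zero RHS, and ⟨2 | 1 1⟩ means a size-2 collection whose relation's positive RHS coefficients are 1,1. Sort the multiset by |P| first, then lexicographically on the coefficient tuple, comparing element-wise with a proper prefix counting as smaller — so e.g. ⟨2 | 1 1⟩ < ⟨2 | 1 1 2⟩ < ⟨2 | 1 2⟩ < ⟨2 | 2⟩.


Minimal non-faces — 9 found among 8 rays, 14 max cones:

  {4,8}:  v_{4} + v_{8} = 0  →  sig = ⟨2 | 0⟩
  {2,8}:  v_{2} + v_{8} = v_{5}  →  sig = ⟨2 | 1⟩
  {3,7}:  v_{3} + v_{7} = v_{2}  →  sig = ⟨2 | 1⟩
  {4,5}:  v_{4} + v_{5} = v_{2}  →  sig = ⟨2 | 1⟩
  {4,7}:  v_{4} + v_{7} = v_{1} + 2·v_{2} + v_{6}  →  sig = ⟨2 | 1 1 2⟩
  {7,8}:  v_{7} + v_{8} = v_{1} + 2·v_{5} + v_{6}  →  sig = ⟨2 | 1 1 2⟩
  {1,3,5,6}:  v_{1} + v_{3} + v_{5} + v_{6} = 0  →  sig = ⟨4 | 0⟩
  {1,2,3,6}:  v_{1} + v_{2} + v_{3} + v_{6} = v_{4}  →  sig = ⟨4 | 1⟩
  {1,2,5,6}:  v_{1} + v_{2} + v_{5} + v_{6} = v_{7}  →  sig = ⟨4 | 1⟩

so the primitive-relation signature multiset is
    ⟨2 | 0⟩
    ⟨2 | 1⟩
    ⟨2 | 1⟩
    ⟨2 | 1⟩
    ⟨2 | 1 1 2⟩
    ⟨2 | 1 1 2⟩
    ⟨4 | 0⟩
    ⟨4 | 1⟩
    ⟨4 | 1⟩


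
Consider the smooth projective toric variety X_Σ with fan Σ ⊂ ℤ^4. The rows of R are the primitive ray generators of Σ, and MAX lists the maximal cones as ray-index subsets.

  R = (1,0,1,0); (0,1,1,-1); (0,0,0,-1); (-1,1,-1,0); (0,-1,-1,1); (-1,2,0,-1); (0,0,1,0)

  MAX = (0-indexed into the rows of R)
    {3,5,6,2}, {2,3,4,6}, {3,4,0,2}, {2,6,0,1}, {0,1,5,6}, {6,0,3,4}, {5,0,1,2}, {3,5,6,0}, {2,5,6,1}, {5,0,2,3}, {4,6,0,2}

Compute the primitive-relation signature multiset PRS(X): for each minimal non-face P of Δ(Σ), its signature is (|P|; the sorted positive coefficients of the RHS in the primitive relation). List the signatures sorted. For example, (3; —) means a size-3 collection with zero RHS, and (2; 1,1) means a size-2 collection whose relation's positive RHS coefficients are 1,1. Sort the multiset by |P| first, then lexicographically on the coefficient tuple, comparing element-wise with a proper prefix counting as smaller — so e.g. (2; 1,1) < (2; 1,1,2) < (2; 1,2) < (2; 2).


5 collections generate NE(X_Σ); each relation:

  {1,4}:  v_{1} + v_{4} = 0  →  sig = (2; —)
  {1,3}:  v_{1} + v_{3} = v_{5}  →  sig = (2; 1)
  {4,5}:  v_{4} + v_{5} = v_{3}  →  sig = (2; 1)
  {0,2,3,6}:  v_{0} + v_{2} + v_{3} + v_{6} = v_{1}  →  sig = (4; 1)
  {0,2,5,6}:  v_{0} + v_{2} + v_{5} + v_{6} = 2·v_{1}  →  sig = (4; 2)

so the primitive-relation signature multiset is
[(2; —), (2; 1), (2; 1), (4; 1), (4; 2)]
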